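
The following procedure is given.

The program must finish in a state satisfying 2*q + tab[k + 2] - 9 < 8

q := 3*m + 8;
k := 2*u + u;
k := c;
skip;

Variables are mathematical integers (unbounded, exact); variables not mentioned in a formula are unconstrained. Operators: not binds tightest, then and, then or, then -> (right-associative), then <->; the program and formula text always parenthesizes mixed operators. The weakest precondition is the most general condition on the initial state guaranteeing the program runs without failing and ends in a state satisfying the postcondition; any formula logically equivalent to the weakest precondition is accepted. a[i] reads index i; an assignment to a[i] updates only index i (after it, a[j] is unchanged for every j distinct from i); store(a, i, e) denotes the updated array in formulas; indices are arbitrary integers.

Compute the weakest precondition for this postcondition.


Working backward. After the program, the postcondition 2*q + tab[k + 2] - 9 < 8 must hold; in canonical form it is tab[k + 2] + 2*q < 17.
Before skip: tab[k + 2] + 2*q < 17
Before k := c: tab[c + 2] + 2*q < 17
Before k := 2*u + u: tab[c + 2] + 2*q < 17
Before q := 3*m + 8: tab[c + 2] + 6*m < 1
Answer: WP = tab[c + 2] + 6*m < 1


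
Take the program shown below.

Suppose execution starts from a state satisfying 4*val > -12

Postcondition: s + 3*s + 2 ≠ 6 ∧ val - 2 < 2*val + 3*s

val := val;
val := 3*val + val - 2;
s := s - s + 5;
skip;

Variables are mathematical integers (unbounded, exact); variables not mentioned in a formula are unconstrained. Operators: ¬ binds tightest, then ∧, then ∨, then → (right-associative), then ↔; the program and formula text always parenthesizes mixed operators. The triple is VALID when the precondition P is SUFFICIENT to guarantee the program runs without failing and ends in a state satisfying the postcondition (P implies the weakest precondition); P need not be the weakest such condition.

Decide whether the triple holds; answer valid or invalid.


Working backward. After the program, the postcondition s + 3*s + 2 ≠ 6 ∧ val - 2 < 2*val + 3*s must hold; in canonical form it is 4*s ≠ 4 ∧ 3*s + val > -2.
Before skip: 4*s ≠ 4 ∧ 3*s + val > -2
Before s := s - s + 5: val > -17
Before val := 3*val + val - 2: 4*val > -15
Before val := val: 4*val > -15
The weakest precondition is 4*val > -15.
Check whether 4*val > -12 implies it.
Every state satisfying the precondition satisfies the weakest precondition: the implication holds.
Answer: valid


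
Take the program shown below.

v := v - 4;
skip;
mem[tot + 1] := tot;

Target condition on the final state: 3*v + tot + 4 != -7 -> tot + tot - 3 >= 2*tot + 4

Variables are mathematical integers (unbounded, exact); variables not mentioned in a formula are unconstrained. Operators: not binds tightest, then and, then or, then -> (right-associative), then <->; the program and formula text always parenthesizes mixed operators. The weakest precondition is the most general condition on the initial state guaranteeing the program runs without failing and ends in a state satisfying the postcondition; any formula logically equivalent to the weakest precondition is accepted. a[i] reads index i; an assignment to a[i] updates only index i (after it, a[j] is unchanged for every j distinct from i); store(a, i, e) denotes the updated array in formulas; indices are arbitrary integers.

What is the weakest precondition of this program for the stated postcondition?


Working backward. After the program, the postcondition 3*v + tot + 4 != -7 -> tot + tot - 3 >= 2*tot + 4 must hold; in canonical form it is not (tot + 3*v != -11).
Before mem[tot + 1] := tot: not (tot + 3*v != -11)
Before skip: not (tot + 3*v != -11)
Before v := v - 4: not (tot + 3*v != 1)
Answer: WP = not (tot + 3*v != 1)


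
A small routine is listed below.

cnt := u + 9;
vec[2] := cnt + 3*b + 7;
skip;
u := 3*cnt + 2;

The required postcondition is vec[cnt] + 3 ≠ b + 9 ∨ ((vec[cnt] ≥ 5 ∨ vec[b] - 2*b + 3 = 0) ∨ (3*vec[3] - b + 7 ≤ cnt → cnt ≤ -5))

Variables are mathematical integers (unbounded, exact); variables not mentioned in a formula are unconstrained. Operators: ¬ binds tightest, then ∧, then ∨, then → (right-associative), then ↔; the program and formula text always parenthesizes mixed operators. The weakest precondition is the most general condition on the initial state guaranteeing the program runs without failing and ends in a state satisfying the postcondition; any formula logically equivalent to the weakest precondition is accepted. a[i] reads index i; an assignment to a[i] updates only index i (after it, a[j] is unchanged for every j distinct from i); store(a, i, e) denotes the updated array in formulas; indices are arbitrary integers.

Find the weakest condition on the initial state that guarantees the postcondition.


Working backward. After the program, the postcondition vec[cnt] + 3 ≠ b + 9 ∨ ((vec[cnt] ≥ 5 ∨ vec[b] - 2*b + 3 = 0) ∨ (3*vec[3] - b + 7 ≤ cnt → cnt ≤ -5)) must hold; in canonical form it is vec[cnt] ≠ b + 6 ∨ vec[cnt] ≥ 5 ∨ vec[b] = 2*b - 3 ∨ (3*vec[3] ≤ b + cnt - 7 → cnt ≤ -5).
Before u := 3*cnt + 2: vec[cnt] ≠ b + 6 ∨ vec[cnt] ≥ 5 ∨ vec[b] = 2*b - 3 ∨ (3*vec[3] ≤ b + cnt - 7 → cnt ≤ -5)
Before skip: vec[cnt] ≠ b + 6 ∨ vec[cnt] ≥ 5 ∨ vec[b] = 2*b - 3 ∨ (3*vec[3] ≤ b + cnt - 7 → cnt ≤ -5)
Before vec[2] := cnt + 3*b + 7: store(vec, 2, 3*b + cnt + 7)[cnt] ≠ b + 6 ∨ store(vec, 2, 3*b + cnt + 7)[cnt] ≥ 5 ∨ store(vec, 2, 3*b + cnt + 7)[b] = 2*b - 3 ∨ (3*vec[3] ≤ b + cnt - 7 → cnt ≤ -5)
Before cnt := u + 9: store(vec, 2, 3*b + u + 16)[u + 9] ≠ b + 6 ∨ store(vec, 2, 3*b + u + 16)[u + 9] ≥ 5 ∨ store(vec, 2, 3*b + u + 16)[b] = 2*b - 3 ∨ (3*vec[3] ≤ b + u + 2 → u ≤ -14)
Answer: WP = store(vec, 2, 3*b + u + 16)[u + 9] ≠ b + 6 ∨ store(vec, 2, 3*b + u + 16)[u + 9] ≥ 5 ∨ store(vec, 2, 3*b + u + 16)[b] = 2*b - 3 ∨ (3*vec[3] ≤ b + u + 2 → u ≤ -14)


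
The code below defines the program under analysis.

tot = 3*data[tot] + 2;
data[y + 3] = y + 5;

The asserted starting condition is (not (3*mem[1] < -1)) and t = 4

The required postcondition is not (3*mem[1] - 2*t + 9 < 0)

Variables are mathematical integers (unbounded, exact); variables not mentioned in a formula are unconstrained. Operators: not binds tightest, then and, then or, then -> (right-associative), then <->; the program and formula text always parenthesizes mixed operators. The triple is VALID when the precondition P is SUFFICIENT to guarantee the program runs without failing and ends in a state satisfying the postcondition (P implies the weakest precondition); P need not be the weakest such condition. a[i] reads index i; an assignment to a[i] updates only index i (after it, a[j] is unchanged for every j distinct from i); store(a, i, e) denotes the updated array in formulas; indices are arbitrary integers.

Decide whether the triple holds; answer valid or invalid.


Working backward. After the program, the postcondition not (3*mem[1] - 2*t + 9 < 0) must hold; in canonical form it is not (3*mem[1] < 2*t - 9).
Before data[y + 3] := y + 5: not (3*mem[1] < 2*t - 9)
Before tot := 3*data[tot] + 2: not (3*mem[1] < 2*t - 9)
The weakest precondition is not (3*mem[1] < 2*t - 9).
Check whether (not (3*mem[1] < -1)) and t = 4 implies it.
Every state satisfying the precondition satisfies the weakest precondition: the implication holds.
Answer: valid


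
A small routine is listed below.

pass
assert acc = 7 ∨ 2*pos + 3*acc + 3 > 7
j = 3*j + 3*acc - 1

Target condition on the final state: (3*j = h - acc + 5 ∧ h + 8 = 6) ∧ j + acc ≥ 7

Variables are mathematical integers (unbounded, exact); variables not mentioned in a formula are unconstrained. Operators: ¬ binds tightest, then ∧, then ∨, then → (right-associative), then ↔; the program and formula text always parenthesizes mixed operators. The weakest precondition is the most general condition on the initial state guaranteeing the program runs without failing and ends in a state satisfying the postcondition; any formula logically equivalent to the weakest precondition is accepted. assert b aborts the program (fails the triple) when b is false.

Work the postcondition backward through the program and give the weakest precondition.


Working backward. After the program, the postcondition (3*j = h - acc + 5 ∧ h + 8 = 6) ∧ j + acc ≥ 7 must hold; in canonical form it is acc + 3*j = h + 5 ∧ h = -2 ∧ acc + j ≥ 7.
Before j := 3*j + 3*acc - 1: 10*acc + 9*j = h + 8 ∧ h = -2 ∧ 4*acc + 3*j ≥ 8
Before assert acc = 7 ∨ 2*pos + 3*acc + 3 > 7: (acc = 7 ∨ 3*acc + 2*pos > 4) ∧ 10*acc + 9*j = h + 8 ∧ h = -2 ∧ 4*acc + 3*j ≥ 8
Before skip: (acc = 7 ∨ 3*acc + 2*pos > 4) ∧ 10*acc + 9*j = h + 8 ∧ h = -2 ∧ 4*acc + 3*j ≥ 8
Answer: WP = (acc = 7 ∨ 3*acc + 2*pos > 4) ∧ 10*acc + 9*j = h + 8 ∧ h = -2 ∧ 4*acc + 3*j ≥ 8


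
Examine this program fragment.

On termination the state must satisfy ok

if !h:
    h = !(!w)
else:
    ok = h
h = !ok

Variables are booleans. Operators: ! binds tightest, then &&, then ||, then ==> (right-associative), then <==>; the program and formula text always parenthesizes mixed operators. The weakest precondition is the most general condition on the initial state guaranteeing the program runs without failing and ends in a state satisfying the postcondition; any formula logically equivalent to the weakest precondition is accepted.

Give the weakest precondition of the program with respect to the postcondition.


Working backward. After the program, ok must hold.
Before h := !ok: ok
Then branch requires ok; else branch requires h.
Before the if: (!h) ==> ok
Answer: WP = (!h) ==> ok


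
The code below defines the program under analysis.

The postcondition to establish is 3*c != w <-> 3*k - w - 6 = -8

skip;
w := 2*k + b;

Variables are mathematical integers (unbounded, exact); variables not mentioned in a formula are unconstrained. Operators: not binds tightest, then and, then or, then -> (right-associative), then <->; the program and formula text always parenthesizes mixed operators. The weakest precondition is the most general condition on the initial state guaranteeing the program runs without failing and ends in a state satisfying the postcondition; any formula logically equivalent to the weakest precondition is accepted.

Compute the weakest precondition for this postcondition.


Working backward. After the program, the postcondition 3*c != w <-> 3*k - w - 6 = -8 must hold; in canonical form it is 3*c != w <-> 3*k = w - 2.
Before w := 2*k + b: 3*c != b + 2*k <-> k = b - 2
Before skip: 3*c != b + 2*k <-> k = b - 2
Answer: WP = 3*c != b + 2*k <-> k = b - 2


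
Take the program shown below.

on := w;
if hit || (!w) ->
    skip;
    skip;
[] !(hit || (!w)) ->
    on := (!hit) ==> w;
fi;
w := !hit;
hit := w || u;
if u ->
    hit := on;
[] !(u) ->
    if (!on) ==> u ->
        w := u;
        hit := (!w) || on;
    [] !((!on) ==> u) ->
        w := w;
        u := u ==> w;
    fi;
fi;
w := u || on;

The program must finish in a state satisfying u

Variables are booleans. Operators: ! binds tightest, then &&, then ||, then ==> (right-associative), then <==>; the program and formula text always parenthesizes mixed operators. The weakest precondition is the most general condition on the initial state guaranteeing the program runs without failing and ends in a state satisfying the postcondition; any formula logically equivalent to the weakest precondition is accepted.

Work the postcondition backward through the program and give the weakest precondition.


Working backward. After the program, u must hold.
Before w := u || on: u
Then branch requires u; else branch requires (((!on) ==> u) ==> u) && ((!((!on) ==> u)) ==> (u ==> w)).
Before the if: (!u) ==> ((((!on) ==> u) ==> u) && ((!((!on) ==> u)) ==> (u ==> w)))
Before hit := w || u: (!u) ==> ((((!on) ==> u) ==> u) && ((!((!on) ==> u)) ==> (u ==> w)))
Before w := !hit: (!u) ==> ((((!on) ==> u) ==> u) && ((!((!on) ==> u)) ==> (u ==> (!hit))))
Then branch requires (!u) ==> ((((!on) ==> u) ==> u) && ((!((!on) ==> u)) ==> (u ==> (!hit)))); else branch requires (!u) ==> ((((!((!hit) ==> w)) ==> u) ==> u) && ((!((!((!hit) ==> w)) ==> u)) ==> (u ==> (!hit)))).
Before the if: ((hit || (!w)) ==> ((!u) ==> ((((!on) ==> u) ==> u) && ((!((!on) ==> u)) ==> (u ==> (!hit)))))) && ((!(hit || (!w))) ==> ((!u) ==> ((((!((!hit) ==> w)) ==> u) ==> u) && ((!((!((!hit) ==> w)) ==> u)) ==> (u ==> (!hit))))))
Before on := w: ((hit || (!w)) ==> ((!u) ==> ((((!w) ==> u) ==> u) && ((!((!w) ==> u)) ==> (u ==> (!hit)))))) && ((!(hit || (!w))) ==> ((!u) ==> ((((!((!hit) ==> w)) ==> u) ==> u) && ((!((!((!hit) ==> w)) ==> u)) ==> (u ==> (!hit))))))
Answer: WP = ((hit || (!w)) ==> ((!u) ==> ((((!w) ==> u) ==> u) && ((!((!w) ==> u)) ==> (u ==> (!hit)))))) && ((!(hit || (!w))) ==> ((!u) ==> ((((!((!hit) ==> w)) ==> u) ==> u) && ((!((!((!hit) ==> w)) ==> u)) ==> (u ==> (!hit))))))


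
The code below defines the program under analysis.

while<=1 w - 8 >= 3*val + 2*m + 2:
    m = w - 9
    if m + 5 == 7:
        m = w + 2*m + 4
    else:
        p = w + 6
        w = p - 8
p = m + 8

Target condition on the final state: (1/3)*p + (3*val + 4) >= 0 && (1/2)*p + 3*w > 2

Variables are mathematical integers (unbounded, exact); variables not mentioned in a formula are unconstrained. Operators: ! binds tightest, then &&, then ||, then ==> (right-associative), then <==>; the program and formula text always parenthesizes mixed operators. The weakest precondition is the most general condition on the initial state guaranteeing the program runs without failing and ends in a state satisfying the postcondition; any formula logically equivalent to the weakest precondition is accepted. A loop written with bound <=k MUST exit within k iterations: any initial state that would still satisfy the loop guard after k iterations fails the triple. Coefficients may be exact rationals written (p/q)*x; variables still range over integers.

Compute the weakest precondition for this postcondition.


Working backward. After the program, the postcondition (1/3)*p + (3*val + 4) >= 0 && (1/2)*p + 3*w > 2 must hold; in canonical form it is (1/3)*p + 3*val >= -4 && (1/2)*p + 3*w > 2.
Before p := m + 8: (1/3)*m + 3*val >= -20/3 && (1/2)*m + 3*w > -2
Before the loop (bound <=1), unroll the exhaustion recursion (WP_0 = exit-now case; WP_j = one more guarded iteration, up to j = 1):
  WP_0: (!(w >= 2*m + 3*val + 10)) && (1/3)*m + 3*val >= -20/3 && (1/2)*m + 3*w > -2
  WP_1: (w >= 2*m + 3*val + 10 ==> ((w == 11 ==> ((!(3*val + 5*w <= 18)) && 3*val + w >= -2 && (9/2)*w > 5)) && ((!(w == 11)) ==> ((!(3*val + w <= 6)) && 3*val + (1/3)*w >= -11/3 && (7/2)*w > 17/2)))) && ((!(w >= 2*m + 3*val + 10)) ==> ((1/3)*m + 3*val >= -20/3 && (1/2)*m + 3*w > -2))
So before the loop: (w >= 2*m + 3*val + 10 ==> ((w == 11 ==> ((!(3*val + 5*w <= 18)) && 3*val + w >= -2 && (9/2)*w > 5)) && ((!(w == 11)) ==> ((!(3*val + w <= 6)) && 3*val + (1/3)*w >= -11/3 && (7/2)*w > 17/2)))) && ((!(w >= 2*m + 3*val + 10)) ==> ((1/3)*m + 3*val >= -20/3 && (1/2)*m + 3*w > -2))
Answer: WP = (w >= 2*m + 3*val + 10 ==> ((w == 11 ==> ((!(3*val + 5*w <= 18)) && 3*val + w >= -2 && (9/2)*w > 5)) && ((!(w == 11)) ==> ((!(3*val + w <= 6)) && 3*val + (1/3)*w >= -11/3 && (7/2)*w > 17/2)))) && ((!(w >= 2*m + 3*val + 10)) ==> ((1/3)*m + 3*val >= -20/3 && (1/2)*m + 3*w > -2))


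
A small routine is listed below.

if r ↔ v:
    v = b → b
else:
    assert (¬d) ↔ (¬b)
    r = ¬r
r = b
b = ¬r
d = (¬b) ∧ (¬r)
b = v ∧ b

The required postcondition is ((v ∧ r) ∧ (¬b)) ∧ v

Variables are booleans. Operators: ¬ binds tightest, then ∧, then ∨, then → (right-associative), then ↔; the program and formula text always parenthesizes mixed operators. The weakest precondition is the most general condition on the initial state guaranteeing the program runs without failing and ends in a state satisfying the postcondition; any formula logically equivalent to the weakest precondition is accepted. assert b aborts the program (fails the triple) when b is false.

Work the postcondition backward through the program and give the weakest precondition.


Working backward. After the program, the postcondition ((v ∧ r) ∧ (¬b)) ∧ v must hold; in canonical form it is v ∧ r ∧ (¬b).
Before b := v ∧ b: v ∧ r ∧ (¬(v ∧ b))
Before d := (¬b) ∧ (¬r): v ∧ r ∧ (¬(v ∧ b))
Before b := ¬r: v ∧ r ∧ (¬(v ∧ (¬r)))
Before r := b: v ∧ b ∧ (¬(v ∧ (¬b)))
Then branch requires b; else branch requires ((¬d) ↔ (¬b)) ∧ v ∧ b ∧ (¬(v ∧ (¬b))).
Before the if: ((r ↔ v) → b) ∧ ((¬(r ↔ v)) → (((¬d) ↔ (¬b)) ∧ v ∧ b ∧ (¬(v ∧ (¬b)))))
Answer: WP = ((r ↔ v) → b) ∧ ((¬(r ↔ v)) → (((¬d) ↔ (¬b)) ∧ v ∧ b ∧ (¬(v ∧ (¬b)))))


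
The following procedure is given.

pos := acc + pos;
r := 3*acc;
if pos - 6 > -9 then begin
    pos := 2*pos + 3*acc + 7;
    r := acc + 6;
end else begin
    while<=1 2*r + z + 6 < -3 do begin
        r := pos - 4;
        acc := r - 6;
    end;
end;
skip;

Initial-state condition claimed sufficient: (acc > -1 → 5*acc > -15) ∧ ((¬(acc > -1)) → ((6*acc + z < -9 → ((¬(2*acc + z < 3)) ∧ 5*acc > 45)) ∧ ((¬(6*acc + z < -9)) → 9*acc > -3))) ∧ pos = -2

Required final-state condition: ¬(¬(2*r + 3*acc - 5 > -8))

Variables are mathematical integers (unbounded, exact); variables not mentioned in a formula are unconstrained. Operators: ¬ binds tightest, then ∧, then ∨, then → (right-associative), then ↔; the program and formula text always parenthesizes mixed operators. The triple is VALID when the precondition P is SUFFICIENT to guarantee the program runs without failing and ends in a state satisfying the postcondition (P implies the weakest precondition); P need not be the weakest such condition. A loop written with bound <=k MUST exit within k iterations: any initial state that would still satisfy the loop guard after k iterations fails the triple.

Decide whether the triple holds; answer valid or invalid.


Working backward. After the program, the postcondition ¬(¬(2*r + 3*acc - 5 > -8)) must hold; in canonical form it is 3*acc + 2*r > -3.
Before skip: 3*acc + 2*r > -3
Then branch requires 5*acc > -15; else branch requires (2*r + z < -9 → ((¬(2*pos + z < -1)) ∧ 5*pos > 35)) ∧ ((¬(2*r + z < -9)) → 3*acc + 2*r > -3).
Before the if: (pos > -3 → 5*acc > -15) ∧ ((¬(pos > -3)) → ((2*r + z < -9 → ((¬(2*pos + z < -1)) ∧ 5*pos > 35)) ∧ ((¬(2*r + z < -9)) → 3*acc + 2*r > -3)))
Before r := 3*acc: (pos > -3 → 5*acc > -15) ∧ ((¬(pos > -3)) → ((6*acc + z < -9 → ((¬(2*pos + z < -1)) ∧ 5*pos > 35)) ∧ ((¬(6*acc + z < -9)) → 9*acc > -3)))
Before pos := acc + pos: (acc + pos > -3 → 5*acc > -15) ∧ ((¬(acc + pos > -3)) → ((6*acc + z < -9 → ((¬(2*acc + 2*pos + z < -1)) ∧ 5*acc + 5*pos > 35)) ∧ ((¬(6*acc + z < -9)) → 9*acc > -3)))
The weakest precondition is (acc + pos > -3 → 5*acc > -15) ∧ ((¬(acc + pos > -3)) → ((6*acc + z < -9 → ((¬(2*acc + 2*pos + z < -1)) ∧ 5*acc + 5*pos > 35)) ∧ ((¬(6*acc + z < -9)) → 9*acc > -3))).
Check whether (acc > -1 → 5*acc > -15) ∧ ((¬(acc > -1)) → ((6*acc + z < -9 → ((¬(2*acc + z < 3)) ∧ 5*acc > 45)) ∧ ((¬(6*acc + z < -9)) → 9*acc > -3))) ∧ pos = -2 implies it.
Every state satisfying the precondition satisfies the weakest precondition: the implication holds.
Answer: valid


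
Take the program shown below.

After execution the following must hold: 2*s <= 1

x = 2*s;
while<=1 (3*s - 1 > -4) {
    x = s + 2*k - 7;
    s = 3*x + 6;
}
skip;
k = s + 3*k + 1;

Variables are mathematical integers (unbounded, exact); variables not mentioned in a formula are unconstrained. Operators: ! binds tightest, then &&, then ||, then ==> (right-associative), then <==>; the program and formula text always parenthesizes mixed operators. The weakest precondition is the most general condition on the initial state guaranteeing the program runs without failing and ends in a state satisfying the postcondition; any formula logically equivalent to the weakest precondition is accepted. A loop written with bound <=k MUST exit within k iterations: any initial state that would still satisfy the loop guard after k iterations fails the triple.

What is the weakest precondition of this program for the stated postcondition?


Working backward. After the program, 2*s <= 1 must hold.
Before k := s + 3*k + 1: 2*s <= 1
Before skip: 2*s <= 1
Before the loop (bound <=1), unroll the exhaustion recursion (WP_0 = exit-now case; WP_j = one more guarded iteration, up to j = 1):
  WP_0: (!(3*s > -3)) && 2*s <= 1
  WP_1: (3*s > -3 ==> ((!(18*k + 9*s > 42)) && 12*k + 6*s <= 31)) && ((!(3*s > -3)) ==> 2*s <= 1)
So before the loop: (3*s > -3 ==> ((!(18*k + 9*s > 42)) && 12*k + 6*s <= 31)) && ((!(3*s > -3)) ==> 2*s <= 1)
Before x := 2*s: (3*s > -3 ==> ((!(18*k + 9*s > 42)) && 12*k + 6*s <= 31)) && ((!(3*s > -3)) ==> 2*s <= 1)
Answer: WP = (3*s > -3 ==> ((!(18*k + 9*s > 42)) && 12*k + 6*s <= 31)) && ((!(3*s > -3)) ==> 2*s <= 1)


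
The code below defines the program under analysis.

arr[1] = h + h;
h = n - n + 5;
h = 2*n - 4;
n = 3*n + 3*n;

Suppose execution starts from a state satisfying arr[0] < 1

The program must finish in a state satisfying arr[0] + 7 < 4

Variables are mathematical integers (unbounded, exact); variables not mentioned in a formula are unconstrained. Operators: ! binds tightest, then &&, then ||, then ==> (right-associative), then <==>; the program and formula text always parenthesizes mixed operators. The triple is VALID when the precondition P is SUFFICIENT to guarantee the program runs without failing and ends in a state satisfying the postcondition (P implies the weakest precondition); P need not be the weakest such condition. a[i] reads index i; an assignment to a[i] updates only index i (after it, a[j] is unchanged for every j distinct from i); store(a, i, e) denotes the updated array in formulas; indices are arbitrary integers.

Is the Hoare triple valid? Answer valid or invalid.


Working backward. After the program, the postcondition arr[0] + 7 < 4 must hold; in canonical form it is arr[0] < -3.
Before n := 3*n + 3*n: arr[0] < -3
Before h := 2*n - 4: arr[0] < -3
Before h := n - n + 5: arr[0] < -3
Before arr[1] := h + h: arr[0] < -3
The weakest precondition is arr[0] < -3.
Check whether arr[0] < 1 implies it.
Countermodel: at the initial state arr = {[0] = 0, elsewhere 0}, the precondition holds but the weakest precondition fails.
Answer: invalid


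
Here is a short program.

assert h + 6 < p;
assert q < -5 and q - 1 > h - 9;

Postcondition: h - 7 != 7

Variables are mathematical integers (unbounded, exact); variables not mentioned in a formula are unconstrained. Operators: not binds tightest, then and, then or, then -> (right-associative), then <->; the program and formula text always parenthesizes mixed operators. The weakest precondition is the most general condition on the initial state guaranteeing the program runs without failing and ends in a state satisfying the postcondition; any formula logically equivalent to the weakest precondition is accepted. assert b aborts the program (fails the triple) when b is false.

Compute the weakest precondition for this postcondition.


Working backward. After the program, the postcondition h - 7 != 7 must hold; in canonical form it is h != 14.
Before assert q < -5 and q - 1 > h - 9: q < -5 and q > h - 8 and h != 14
Before assert h + 6 < p: h < p - 6 and q < -5 and q > h - 8 and h != 14
Answer: WP = h < p - 6 and q < -5 and q > h - 8 and h != 14


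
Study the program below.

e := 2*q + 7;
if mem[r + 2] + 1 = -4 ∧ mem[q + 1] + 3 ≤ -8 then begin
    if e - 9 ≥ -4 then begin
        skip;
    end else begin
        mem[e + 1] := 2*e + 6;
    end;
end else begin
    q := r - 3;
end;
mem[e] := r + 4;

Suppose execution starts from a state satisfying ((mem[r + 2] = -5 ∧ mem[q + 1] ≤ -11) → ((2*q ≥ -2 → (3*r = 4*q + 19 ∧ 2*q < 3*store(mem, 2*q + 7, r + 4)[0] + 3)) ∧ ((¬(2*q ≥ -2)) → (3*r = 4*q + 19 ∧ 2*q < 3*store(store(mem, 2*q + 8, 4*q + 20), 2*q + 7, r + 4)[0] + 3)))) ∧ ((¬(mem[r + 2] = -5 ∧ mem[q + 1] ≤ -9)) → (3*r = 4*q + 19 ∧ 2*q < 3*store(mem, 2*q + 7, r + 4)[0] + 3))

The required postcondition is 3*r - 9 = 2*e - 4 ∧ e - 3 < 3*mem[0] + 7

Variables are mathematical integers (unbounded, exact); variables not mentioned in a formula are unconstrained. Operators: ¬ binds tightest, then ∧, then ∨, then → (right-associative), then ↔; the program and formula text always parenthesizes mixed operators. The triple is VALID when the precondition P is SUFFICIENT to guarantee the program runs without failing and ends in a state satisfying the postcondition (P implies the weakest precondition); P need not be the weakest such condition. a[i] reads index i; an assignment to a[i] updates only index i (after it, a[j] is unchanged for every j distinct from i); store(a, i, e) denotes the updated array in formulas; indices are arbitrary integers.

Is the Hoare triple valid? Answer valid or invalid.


Working backward. After the program, the postcondition 3*r - 9 = 2*e - 4 ∧ e - 3 < 3*mem[0] + 7 must hold; in canonical form it is 3*r = 2*e + 5 ∧ e < 3*mem[0] + 10.
Before mem[e] := r + 4: 3*r = 2*e + 5 ∧ e < 3*store(mem, e, r + 4)[0] + 10
Then branch requires (e ≥ 5 → (3*r = 2*e + 5 ∧ e < 3*store(mem, e, r + 4)[0] + 10)) ∧ ((¬(e ≥ 5)) → (3*r = 2*e + 5 ∧ e < 3*store(store(mem, e + 1, 2*e + 6), e, r + 4)[0] + 10)); else branch requires 3*r = 2*e + 5 ∧ e < 3*store(mem, e, r + 4)[0] + 10.
Before the if: ((mem[r + 2] = -5 ∧ mem[q + 1] ≤ -11) → ((e ≥ 5 → (3*r = 2*e + 5 ∧ e < 3*store(mem, e, r + 4)[0] + 10)) ∧ ((¬(e ≥ 5)) → (3*r = 2*e + 5 ∧ e < 3*store(store(mem, e + 1, 2*e + 6), e, r + 4)[0] + 10)))) ∧ ((¬(mem[r + 2] = -5 ∧ mem[q + 1] ≤ -11)) → (3*r = 2*e + 5 ∧ e < 3*store(mem, e, r + 4)[0] + 10))
Before e := 2*q + 7: ((mem[r + 2] = -5 ∧ mem[q + 1] ≤ -11) → ((2*q ≥ -2 → (3*r = 4*q + 19 ∧ 2*q < 3*store(mem, 2*q + 7, r + 4)[0] + 3)) ∧ ((¬(2*q ≥ -2)) → (3*r = 4*q + 19 ∧ 2*q < 3*store(store(mem, 2*q + 8, 4*q + 20), 2*q + 7, r + 4)[0] + 3)))) ∧ ((¬(mem[r + 2] = -5 ∧ mem[q + 1] ≤ -11)) → (3*r = 4*q + 19 ∧ 2*q < 3*store(mem, 2*q + 7, r + 4)[0] + 3))
The weakest precondition is ((mem[r + 2] = -5 ∧ mem[q + 1] ≤ -11) → ((2*q ≥ -2 → (3*r = 4*q + 19 ∧ 2*q < 3*store(mem, 2*q + 7, r + 4)[0] + 3)) ∧ ((¬(2*q ≥ -2)) → (3*r = 4*q + 19 ∧ 2*q < 3*store(store(mem, 2*q + 8, 4*q + 20), 2*q + 7, r + 4)[0] + 3)))) ∧ ((¬(mem[r + 2] = -5 ∧ mem[q + 1] ≤ -11)) → (3*r = 4*q + 19 ∧ 2*q < 3*store(mem, 2*q + 7, r + 4)[0] + 3)).
Check whether ((mem[r + 2] = -5 ∧ mem[q + 1] ≤ -11) → ((2*q ≥ -2 → (3*r = 4*q + 19 ∧ 2*q < 3*store(mem, 2*q + 7, r + 4)[0] + 3)) ∧ ((¬(2*q ≥ -2)) → (3*r = 4*q + 19 ∧ 2*q < 3*store(store(mem, 2*q + 8, 4*q + 20), 2*q + 7, r + 4)[0] + 3)))) ∧ ((¬(mem[r + 2] = -5 ∧ mem[q + 1] ≤ -9)) → (3*r = 4*q + 19 ∧ 2*q < 3*store(mem, 2*q + 7, r + 4)[0] + 3)) implies it.
Countermodel: at the initial state mem = {[0] = 3, [2] = -9, [9] = 3, [10] = -5, elsewhere 3}, q = 1, r = 8, the precondition holds but the weakest precondition fails.
Answer: invalid


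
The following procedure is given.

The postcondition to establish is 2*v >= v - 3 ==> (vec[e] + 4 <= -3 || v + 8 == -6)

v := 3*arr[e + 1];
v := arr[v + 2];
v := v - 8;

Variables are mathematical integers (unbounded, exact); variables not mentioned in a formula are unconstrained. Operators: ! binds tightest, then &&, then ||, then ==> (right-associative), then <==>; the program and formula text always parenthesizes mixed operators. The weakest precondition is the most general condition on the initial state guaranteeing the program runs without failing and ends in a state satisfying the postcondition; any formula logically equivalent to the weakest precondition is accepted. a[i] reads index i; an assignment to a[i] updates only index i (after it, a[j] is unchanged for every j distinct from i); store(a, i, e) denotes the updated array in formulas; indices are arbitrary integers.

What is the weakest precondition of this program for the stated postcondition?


Working backward. After the program, the postcondition 2*v >= v - 3 ==> (vec[e] + 4 <= -3 || v + 8 == -6) must hold; in canonical form it is v >= -3 ==> (vec[e] <= -7 || v == -14).
Before v := v - 8: v >= 5 ==> (vec[e] <= -7 || v == -6)
Before v := arr[v + 2]: arr[v + 2] >= 5 ==> (vec[e] <= -7 || arr[v + 2] == -6)
Before v := 3*arr[e + 1]: arr[3*arr[e + 1] + 2] >= 5 ==> (vec[e] <= -7 || arr[3*arr[e + 1] + 2] == -6)
Answer: WP = arr[3*arr[e + 1] + 2] >= 5 ==> (vec[e] <= -7 || arr[3*arr[e + 1] + 2] == -6)


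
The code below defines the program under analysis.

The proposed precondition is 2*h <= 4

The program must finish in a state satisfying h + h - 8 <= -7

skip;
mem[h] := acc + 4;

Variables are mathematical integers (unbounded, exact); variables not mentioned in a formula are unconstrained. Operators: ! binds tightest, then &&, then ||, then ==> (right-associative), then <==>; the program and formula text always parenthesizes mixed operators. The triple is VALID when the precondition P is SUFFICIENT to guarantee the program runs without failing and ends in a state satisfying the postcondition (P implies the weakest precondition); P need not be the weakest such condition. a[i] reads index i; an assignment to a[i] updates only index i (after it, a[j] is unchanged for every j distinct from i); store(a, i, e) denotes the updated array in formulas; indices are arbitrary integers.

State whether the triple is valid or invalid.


Working backward. After the program, the postcondition h + h - 8 <= -7 must hold; in canonical form it is 2*h <= 1.
Before mem[h] := acc + 4: 2*h <= 1
Before skip: 2*h <= 1
The weakest precondition is 2*h <= 1.
Check whether 2*h <= 4 implies it.
Countermodel: at the initial state h = 1, the precondition holds but the weakest precondition fails.
Answer: invalid


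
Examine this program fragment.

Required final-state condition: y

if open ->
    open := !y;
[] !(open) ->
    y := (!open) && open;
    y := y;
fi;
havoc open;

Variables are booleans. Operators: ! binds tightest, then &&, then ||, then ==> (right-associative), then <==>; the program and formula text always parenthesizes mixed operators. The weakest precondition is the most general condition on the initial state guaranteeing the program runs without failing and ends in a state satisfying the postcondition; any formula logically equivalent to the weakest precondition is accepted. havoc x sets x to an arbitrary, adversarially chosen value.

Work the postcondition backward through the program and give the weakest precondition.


Working backward. After the program, y must hold.
Before havoc open: y
Then branch requires y; else branch requires false.
Before the if: (open ==> y) && open
Answer: WP = (open ==> y) && open


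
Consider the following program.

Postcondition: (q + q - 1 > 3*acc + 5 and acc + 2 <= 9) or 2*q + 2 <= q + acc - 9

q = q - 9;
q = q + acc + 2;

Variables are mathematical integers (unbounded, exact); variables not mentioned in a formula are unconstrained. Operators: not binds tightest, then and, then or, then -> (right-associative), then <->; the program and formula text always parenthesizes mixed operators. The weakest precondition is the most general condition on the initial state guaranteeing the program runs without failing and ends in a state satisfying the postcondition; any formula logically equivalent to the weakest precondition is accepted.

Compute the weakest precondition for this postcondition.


Working backward. After the program, the postcondition (q + q - 1 > 3*acc + 5 and acc + 2 <= 9) or 2*q + 2 <= q + acc - 9 must hold; in canonical form it is (2*q > 3*acc + 6 and acc <= 7) or q <= acc - 11.
Before q := q + acc + 2: (2*q > acc + 2 and acc <= 7) or q <= -13
Before q := q - 9: (2*q > acc + 20 and acc <= 7) or q <= -4
Answer: WP = (2*q > acc + 20 and acc <= 7) or q <= -4


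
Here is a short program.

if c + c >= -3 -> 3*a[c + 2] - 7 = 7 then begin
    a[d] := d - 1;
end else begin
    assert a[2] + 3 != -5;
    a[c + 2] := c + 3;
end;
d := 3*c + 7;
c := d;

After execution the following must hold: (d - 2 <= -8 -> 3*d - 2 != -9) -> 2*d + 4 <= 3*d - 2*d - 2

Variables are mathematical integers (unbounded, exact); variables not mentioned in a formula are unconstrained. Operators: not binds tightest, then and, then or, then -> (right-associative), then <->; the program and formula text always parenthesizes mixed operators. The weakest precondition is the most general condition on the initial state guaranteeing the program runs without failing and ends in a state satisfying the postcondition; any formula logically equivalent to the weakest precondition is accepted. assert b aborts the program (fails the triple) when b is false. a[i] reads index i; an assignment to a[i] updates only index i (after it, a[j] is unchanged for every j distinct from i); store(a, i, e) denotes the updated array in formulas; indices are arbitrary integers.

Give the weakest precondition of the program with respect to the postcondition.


Working backward. After the program, the postcondition (d - 2 <= -8 -> 3*d - 2 != -9) -> 2*d + 4 <= 3*d - 2*d - 2 must hold; in canonical form it is (d <= -6 -> 3*d != -7) -> d <= -6.
Before c := d: (d <= -6 -> 3*d != -7) -> d <= -6
Before d := 3*c + 7: (3*c <= -13 -> 9*c != -28) -> 3*c <= -13
Then branch requires (3*c <= -13 -> 9*c != -28) -> 3*c <= -13; else branch requires a[2] != -8 and ((3*c <= -13 -> 9*c != -28) -> 3*c <= -13).
Before the if: ((2*c >= -3 -> 3*a[c + 2] = 14) -> ((3*c <= -13 -> 9*c != -28) -> 3*c <= -13)) and ((not (2*c >= -3 -> 3*a[c + 2] = 14)) -> (a[2] != -8 and ((3*c <= -13 -> 9*c != -28) -> 3*c <= -13)))
Answer: WP = ((2*c >= -3 -> 3*a[c + 2] = 14) -> ((3*c <= -13 -> 9*c != -28) -> 3*c <= -13)) and ((not (2*c >= -3 -> 3*a[c + 2] = 14)) -> (a[2] != -8 and ((3*c <= -13 -> 9*c != -28) -> 3*c <= -13)))


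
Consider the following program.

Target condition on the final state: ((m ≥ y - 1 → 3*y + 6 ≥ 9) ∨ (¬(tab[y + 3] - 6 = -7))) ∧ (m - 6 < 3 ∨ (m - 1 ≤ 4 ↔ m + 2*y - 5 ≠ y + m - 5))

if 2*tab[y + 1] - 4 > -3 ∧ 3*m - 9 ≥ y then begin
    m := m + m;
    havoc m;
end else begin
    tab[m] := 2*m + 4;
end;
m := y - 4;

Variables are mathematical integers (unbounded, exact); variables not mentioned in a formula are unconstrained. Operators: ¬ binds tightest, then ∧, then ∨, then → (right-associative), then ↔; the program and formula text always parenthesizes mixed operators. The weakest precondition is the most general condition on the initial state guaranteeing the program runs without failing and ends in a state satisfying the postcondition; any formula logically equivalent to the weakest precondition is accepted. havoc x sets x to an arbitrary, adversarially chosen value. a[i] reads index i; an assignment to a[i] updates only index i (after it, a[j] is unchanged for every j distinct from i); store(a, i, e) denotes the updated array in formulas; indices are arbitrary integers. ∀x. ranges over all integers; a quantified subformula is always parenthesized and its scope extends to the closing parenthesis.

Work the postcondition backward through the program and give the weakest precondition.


Working backward. After the program, the postcondition ((m ≥ y - 1 → 3*y + 6 ≥ 9) ∨ (¬(tab[y + 3] - 6 = -7))) ∧ (m - 6 < 3 ∨ (m - 1 ≤ 4 ↔ m + 2*y - 5 ≠ y + m - 5)) must hold; in canonical form it is ((m ≥ y - 1 → 3*y ≥ 3) ∨ (¬(tab[y + 3] = -1))) ∧ (m < 9 ∨ (m ≤ 5 ↔ y ≠ 0)).
Before m := y - 4: y < 13 ∨ (y ≤ 9 ↔ y ≠ 0)
Then branch requires y < 13 ∨ (y ≤ 9 ↔ y ≠ 0); else branch requires y < 13 ∨ (y ≤ 9 ↔ y ≠ 0).
Before the if: ((2*tab[y + 1] > 1 ∧ 3*m ≥ y + 9) → (y < 13 ∨ (y ≤ 9 ↔ y ≠ 0))) ∧ ((¬(2*tab[y + 1] > 1 ∧ 3*m ≥ y + 9)) → (y < 13 ∨ (y ≤ 9 ↔ y ≠ 0)))
Answer: WP = ((2*tab[y + 1] > 1 ∧ 3*m ≥ y + 9) → (y < 13 ∨ (y ≤ 9 ↔ y ≠ 0))) ∧ ((¬(2*tab[y + 1] > 1 ∧ 3*m ≥ y + 9)) → (y < 13 ∨ (y ≤ 9 ↔ y ≠ 0)))


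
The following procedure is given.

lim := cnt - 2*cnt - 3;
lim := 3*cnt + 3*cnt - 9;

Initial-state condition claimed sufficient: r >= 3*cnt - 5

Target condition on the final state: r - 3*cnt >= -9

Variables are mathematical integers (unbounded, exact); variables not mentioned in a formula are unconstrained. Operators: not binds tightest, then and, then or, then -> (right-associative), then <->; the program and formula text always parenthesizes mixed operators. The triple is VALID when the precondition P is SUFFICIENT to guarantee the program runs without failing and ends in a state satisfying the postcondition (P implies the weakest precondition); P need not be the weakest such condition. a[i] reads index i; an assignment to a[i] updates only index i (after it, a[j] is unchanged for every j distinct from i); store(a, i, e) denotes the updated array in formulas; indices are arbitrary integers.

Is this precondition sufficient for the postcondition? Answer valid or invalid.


Working backward. After the program, the postcondition r - 3*cnt >= -9 must hold; in canonical form it is r >= 3*cnt - 9.
Before lim := 3*cnt + 3*cnt - 9: r >= 3*cnt - 9
Before lim := cnt - 2*cnt - 3: r >= 3*cnt - 9
The weakest precondition is r >= 3*cnt - 9.
Check whether r >= 3*cnt - 5 implies it.
Every state satisfying the precondition satisfies the weakest precondition: the implication holds.
Answer: valid


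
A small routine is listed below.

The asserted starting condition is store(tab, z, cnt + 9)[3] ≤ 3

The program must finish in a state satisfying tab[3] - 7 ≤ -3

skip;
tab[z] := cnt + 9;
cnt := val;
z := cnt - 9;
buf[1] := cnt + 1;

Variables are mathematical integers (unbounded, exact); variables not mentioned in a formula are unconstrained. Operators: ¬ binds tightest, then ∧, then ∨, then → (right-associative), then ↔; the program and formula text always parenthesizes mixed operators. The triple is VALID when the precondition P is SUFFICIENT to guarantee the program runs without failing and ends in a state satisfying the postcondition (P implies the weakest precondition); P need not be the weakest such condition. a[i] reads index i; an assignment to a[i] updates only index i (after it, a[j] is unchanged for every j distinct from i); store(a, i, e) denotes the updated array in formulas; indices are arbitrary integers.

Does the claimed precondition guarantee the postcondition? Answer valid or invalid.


Working backward. After the program, the postcondition tab[3] - 7 ≤ -3 must hold; in canonical form it is tab[3] ≤ 4.
Before buf[1] := cnt + 1: tab[3] ≤ 4
Before z := cnt - 9: tab[3] ≤ 4
Before cnt := val: tab[3] ≤ 4
Before tab[z] := cnt + 9: store(tab, z, cnt + 9)[3] ≤ 4
Before skip: store(tab, z, cnt + 9)[3] ≤ 4
The weakest precondition is store(tab, z, cnt + 9)[3] ≤ 4.
Check whether store(tab, z, cnt + 9)[3] ≤ 3 implies it.
Every state satisfying the precondition satisfies the weakest precondition: the implication holds.
Answer: valid


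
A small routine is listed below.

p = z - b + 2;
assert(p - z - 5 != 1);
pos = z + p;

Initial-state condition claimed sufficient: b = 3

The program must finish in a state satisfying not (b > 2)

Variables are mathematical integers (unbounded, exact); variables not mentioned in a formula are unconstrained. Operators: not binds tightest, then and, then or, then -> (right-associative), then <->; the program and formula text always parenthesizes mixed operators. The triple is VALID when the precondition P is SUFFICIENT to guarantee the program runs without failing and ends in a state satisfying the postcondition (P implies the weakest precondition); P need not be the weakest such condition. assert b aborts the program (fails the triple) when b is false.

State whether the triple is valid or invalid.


Working backward. After the program, not (b > 2) must hold.
Before pos := z + p: not (b > 2)
Before assert p - z - 5 != 1: p != z + 6 and (not (b > 2))
Before p := z - b + 2: b != -4 and (not (b > 2))
The weakest precondition is b != -4 and (not (b > 2)).
Check whether b = 3 implies it.
Countermodel: at the initial state b = 3, the precondition holds but the weakest precondition fails.
Answer: invalid
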